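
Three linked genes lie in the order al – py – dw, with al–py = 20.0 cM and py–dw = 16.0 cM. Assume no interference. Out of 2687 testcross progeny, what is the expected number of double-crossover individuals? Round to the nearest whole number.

86

Map distances give recombination frequencies of 0.200 and 0.160 for the two intervals.
With no interference, expected double-crossover frequency = 0.200 × 0.160 = 0.03200.
Expected number = 0.03200 × 2687 = 85.98 ≈ 86.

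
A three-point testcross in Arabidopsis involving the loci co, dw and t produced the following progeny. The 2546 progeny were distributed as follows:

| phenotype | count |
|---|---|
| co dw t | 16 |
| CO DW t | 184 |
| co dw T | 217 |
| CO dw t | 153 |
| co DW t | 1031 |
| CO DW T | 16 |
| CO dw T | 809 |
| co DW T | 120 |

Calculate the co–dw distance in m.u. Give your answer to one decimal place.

The two most frequent reciprocal classes, CO dw T and co DW t, are the parental types, so the F1 was CO dw T / co DW t.
The two rarest classes, CO DW T and co dw t, are the double crossovers. Comparing them with the parentals, only the dw allele has switched, so dw is the middle locus and the order is t – dw – co.
Crossovers in the dw–co interval produce the single-crossover classes co dw T and CO DW t (217 + 184 = 401) plus the double crossovers (32).
RF(dw–co) = (401 + 32) / 2546 = 433/2546 = 0.1701 → 17.0 m.u.

17.0 m.u.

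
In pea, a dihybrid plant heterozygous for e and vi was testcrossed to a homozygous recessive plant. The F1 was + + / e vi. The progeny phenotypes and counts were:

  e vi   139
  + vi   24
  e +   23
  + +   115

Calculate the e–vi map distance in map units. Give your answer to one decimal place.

15.6 map units

The recombinant classes are + vi and e +: 24 + 23 = 47.
Recombination frequency = 47/301 = 0.1561 ≈ 15.6%, i.e. 15.6 map units.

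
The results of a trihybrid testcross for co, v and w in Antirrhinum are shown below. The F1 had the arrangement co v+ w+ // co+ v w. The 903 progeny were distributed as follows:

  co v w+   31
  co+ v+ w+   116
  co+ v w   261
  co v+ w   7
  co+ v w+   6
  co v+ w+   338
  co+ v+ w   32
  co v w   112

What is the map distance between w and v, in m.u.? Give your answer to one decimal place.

The two rarest classes, co v+ w and co+ v w+, are the double crossovers. Comparing them with the parentals, only the w allele has switched, so w is the middle locus and the order is co – w – v.
Crossovers in the w–v interval produce the single-crossover classes co v w+ and co+ v+ w (31 + 32 = 63) plus the double crossovers (13).
RF(w–v) = (63 + 13) / 903 = 76/903 = 0.0842 → 8.4 m.u.

8.4 m.u.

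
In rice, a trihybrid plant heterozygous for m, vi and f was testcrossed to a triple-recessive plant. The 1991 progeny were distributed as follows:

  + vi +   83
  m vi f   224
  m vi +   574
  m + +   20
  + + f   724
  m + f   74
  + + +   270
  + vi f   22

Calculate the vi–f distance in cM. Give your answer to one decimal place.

26.9 cM

The two most frequent reciprocal classes, + + f and m vi +, are the parental types, so the F1 was + + f / m vi +.
The two rarest classes, + vi f and m + +, are the double crossovers. Comparing them with the parentals, only the vi allele has switched, so vi is the middle locus and the order is m – vi – f.
Crossovers in the vi–f interval produce the single-crossover classes + + + and m vi f (270 + 224 = 494) plus the double crossovers (42).
RF(vi–f) = (494 + 42) / 1991 = 536/1991 = 0.2692 → 26.9 cM.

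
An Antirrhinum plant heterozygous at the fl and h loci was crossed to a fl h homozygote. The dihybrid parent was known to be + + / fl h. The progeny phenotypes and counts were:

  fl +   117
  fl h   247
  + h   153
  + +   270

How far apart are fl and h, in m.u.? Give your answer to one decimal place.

The recombinant classes are + h and fl +: 153 + 117 = 270.
Recombination frequency = 270/787 = 0.3431 ≈ 34.3%, i.e. 34.3 m.u.

34.3 m.u.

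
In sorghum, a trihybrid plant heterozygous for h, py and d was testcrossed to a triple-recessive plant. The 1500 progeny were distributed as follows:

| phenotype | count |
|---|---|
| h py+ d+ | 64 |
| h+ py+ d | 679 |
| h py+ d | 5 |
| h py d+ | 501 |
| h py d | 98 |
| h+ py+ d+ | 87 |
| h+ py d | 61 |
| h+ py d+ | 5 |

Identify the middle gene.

h

The two most frequent reciprocal classes, h+ py+ d and h py d+, are the parental types, so the F1 was h+ py+ d / h py d+.
The two rarest classes, h py+ d and h+ py d+, are the double crossovers. Comparing them with the parentals, only the h allele has switched, so h is the middle locus and the order is py – h – d.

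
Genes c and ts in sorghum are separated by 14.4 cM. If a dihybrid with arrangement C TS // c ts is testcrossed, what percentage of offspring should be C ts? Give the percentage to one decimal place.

7.2%

A map distance of 14.4 cM corresponds to a recombination frequency of 0.144.
The F1 is C TS / c ts, so C ts is a recombinant gamete class with expected frequency r/2 = 0.144/2 = 0.0720.
That is 0.0720 = 7.2% of the progeny.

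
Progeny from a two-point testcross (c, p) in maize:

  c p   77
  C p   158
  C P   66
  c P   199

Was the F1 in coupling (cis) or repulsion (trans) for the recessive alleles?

The two most frequent classes are C p (158) and c P (199); these are the parental (non-recombinant) types.
So the F1 carried C p on one chromosome and c P on the other — the recessive alleles are on opposite chromosomes (trans / repulsion).

trans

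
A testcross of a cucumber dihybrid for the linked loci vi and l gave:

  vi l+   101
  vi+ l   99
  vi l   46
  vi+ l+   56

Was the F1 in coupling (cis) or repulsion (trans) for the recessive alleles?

The two most frequent classes are vi+ l (99) and vi l+ (101); these are the parental (non-recombinant) types.
So the F1 carried vi+ l on one chromosome and vi l+ on the other — the recessive alleles are on opposite chromosomes (trans / repulsion).

trans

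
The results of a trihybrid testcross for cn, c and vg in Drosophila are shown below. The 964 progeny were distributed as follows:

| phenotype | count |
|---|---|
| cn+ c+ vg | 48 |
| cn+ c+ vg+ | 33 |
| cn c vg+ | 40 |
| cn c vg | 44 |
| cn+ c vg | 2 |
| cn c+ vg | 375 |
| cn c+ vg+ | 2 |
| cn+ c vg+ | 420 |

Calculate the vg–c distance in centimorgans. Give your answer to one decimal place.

8.4 centimorgans

The two most frequent reciprocal classes, cn c+ vg and cn+ c vg+, are the parental types, so the F1 was cn c+ vg / cn+ c vg+.
The two rarest classes, cn c+ vg+ and cn+ c vg, are the double crossovers. Comparing them with the parentals, only the vg allele has switched, so vg is the middle locus and the order is cn – vg – c.
Crossovers in the vg–c interval produce the single-crossover classes cn c vg and cn+ c+ vg+ (44 + 33 = 77) plus the double crossovers (4).
RF(vg–c) = (77 + 4) / 964 = 81/964 = 0.0840 → 8.4 centimorgans.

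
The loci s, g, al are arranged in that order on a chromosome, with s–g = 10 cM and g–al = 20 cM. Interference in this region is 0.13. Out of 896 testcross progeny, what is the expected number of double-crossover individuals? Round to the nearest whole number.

Map distances give recombination frequencies of 0.100 and 0.200 for the two intervals.
With interference 0.13 (so coincidence = 0.87), expected double-crossover frequency = 0.100 × 0.200 × 0.87 = 0.01740.
Expected number = 0.01740 × 896 = 15.59 ≈ 16.

16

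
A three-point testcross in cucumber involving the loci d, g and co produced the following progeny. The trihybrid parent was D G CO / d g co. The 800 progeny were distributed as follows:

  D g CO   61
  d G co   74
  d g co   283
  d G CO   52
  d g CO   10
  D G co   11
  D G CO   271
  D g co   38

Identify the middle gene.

The two rarest classes, D G co and d g CO, are the double crossovers. Comparing them with the parentals, only the co allele has switched, so co is the middle locus and the order is g – co – d.

co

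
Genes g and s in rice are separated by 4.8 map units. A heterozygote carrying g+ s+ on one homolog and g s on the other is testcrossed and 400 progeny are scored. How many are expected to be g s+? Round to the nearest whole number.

10

A map distance of 4.8 map units corresponds to a recombination frequency of 0.048.
The F1 is g+ s+ / g s, so g s+ is a recombinant gamete class with expected frequency r/2 = 0.048/2 = 0.0240.
Expected number = 0.0240 × 400 = 9.60 ≈ 10.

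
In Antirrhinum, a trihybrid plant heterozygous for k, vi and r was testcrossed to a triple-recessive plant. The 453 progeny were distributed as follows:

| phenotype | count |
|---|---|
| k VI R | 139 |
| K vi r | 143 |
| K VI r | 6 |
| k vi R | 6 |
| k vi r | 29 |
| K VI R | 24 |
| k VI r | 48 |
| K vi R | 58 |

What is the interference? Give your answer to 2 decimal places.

The two most frequent reciprocal classes, K vi r and k VI R, are the parental types, so the F1 was K vi r / k VI R.
The two rarest classes, K VI r and k vi R, are the double crossovers. Comparing them with the parentals, only the vi allele has switched, so vi is the middle locus and the order is r – vi – k.
r–vi: (106 + 12)/453 = 0.2605; vi–k: (53 + 12)/453 = 0.1435.
Expected DCO frequency = 0.2605 × 0.1435 ≈ 0.03738; observed = 12/453 ≈ 0.02649.
Coefficient of coincidence = 0.02649/0.03738 ≈ 0.71; interference = 1 − 0.71 = 0.29.

0.29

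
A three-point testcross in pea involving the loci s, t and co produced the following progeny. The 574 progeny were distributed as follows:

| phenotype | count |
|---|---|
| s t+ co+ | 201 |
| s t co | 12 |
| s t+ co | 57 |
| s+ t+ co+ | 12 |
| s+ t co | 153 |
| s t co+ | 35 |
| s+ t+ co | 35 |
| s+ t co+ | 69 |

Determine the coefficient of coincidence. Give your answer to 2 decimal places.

The two most frequent reciprocal classes, s t+ co+ and s+ t co, are the parental types, so the F1 was s t+ co+ / s+ t co.
The two rarest classes, s+ t+ co+ and s t co, are the double crossovers. Comparing them with the parentals, only the s allele has switched, so s is the middle locus and the order is t – s – co.
t–s: (70 + 24)/574 = 0.1638; s–co: (126 + 24)/574 = 0.2613.
Expected DCO frequency = 0.1638 × 0.2613 ≈ 0.04280; observed = 24/574 ≈ 0.04181.
Coefficient of coincidence = 0.04181/0.04280 ≈ 0.98.

0.98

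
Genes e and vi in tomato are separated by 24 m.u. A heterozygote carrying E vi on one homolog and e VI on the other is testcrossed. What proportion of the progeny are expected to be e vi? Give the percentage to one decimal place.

A map distance of 24 m.u. corresponds to a recombination frequency of 0.240.
The F1 is E vi / e VI, so e vi is a recombinant gamete class with expected frequency r/2 = 0.240/2 = 0.1200.
That is 0.1200 = 12.0% of the progeny.

12.0%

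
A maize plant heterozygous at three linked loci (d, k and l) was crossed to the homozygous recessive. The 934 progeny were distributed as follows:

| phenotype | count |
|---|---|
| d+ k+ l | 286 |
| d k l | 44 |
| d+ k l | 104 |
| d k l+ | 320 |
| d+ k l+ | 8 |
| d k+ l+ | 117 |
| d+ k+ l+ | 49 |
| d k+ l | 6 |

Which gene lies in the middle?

The two most frequent reciprocal classes, d+ k+ l and d k l+, are the parental types, so the F1 was d+ k+ l / d k l+.
The two rarest classes, d k+ l and d+ k l+, are the double crossovers. Comparing them with the parentals, only the d allele has switched, so d is the middle locus and the order is k – d – l.

d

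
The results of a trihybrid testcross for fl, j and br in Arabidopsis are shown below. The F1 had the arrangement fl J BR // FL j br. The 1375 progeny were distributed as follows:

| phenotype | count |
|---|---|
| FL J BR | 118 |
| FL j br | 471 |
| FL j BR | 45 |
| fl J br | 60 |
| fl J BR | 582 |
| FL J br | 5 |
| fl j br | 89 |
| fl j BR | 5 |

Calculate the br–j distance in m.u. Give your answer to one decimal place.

8.4 m.u.

The two rarest classes, fl j BR and FL J br, are the double crossovers. Comparing them with the parentals, only the j allele has switched, so j is the middle locus and the order is br – j – fl.
Crossovers in the br–j interval produce the single-crossover classes fl J br and FL j BR (60 + 45 = 105) plus the double crossovers (10).
RF(br–j) = (105 + 10) / 1375 = 115/1375 = 0.0836 → 8.4 m.u.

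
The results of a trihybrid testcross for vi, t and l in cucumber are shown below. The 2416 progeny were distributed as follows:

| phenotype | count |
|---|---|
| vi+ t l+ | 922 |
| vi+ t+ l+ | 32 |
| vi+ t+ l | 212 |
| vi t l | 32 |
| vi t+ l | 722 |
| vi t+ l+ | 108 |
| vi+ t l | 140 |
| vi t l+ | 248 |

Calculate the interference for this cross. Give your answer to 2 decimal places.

0.05

The two most frequent reciprocal classes, vi+ t l+ and vi t+ l, are the parental types, so the F1 was vi+ t l+ / vi t+ l.
The two rarest classes, vi+ t+ l+ and vi t l, are the double crossovers. Comparing them with the parentals, only the t allele has switched, so t is the middle locus and the order is l – t – vi.
l–t: (248 + 64)/2416 = 0.1291; t–vi: (460 + 64)/2416 = 0.2169.
Expected DCO frequency = 0.1291 × 0.2169 ≈ 0.02800; observed = 64/2416 ≈ 0.02649.
Coefficient of coincidence = 0.02649/0.02800 ≈ 0.95; interference = 1 − 0.95 = 0.05.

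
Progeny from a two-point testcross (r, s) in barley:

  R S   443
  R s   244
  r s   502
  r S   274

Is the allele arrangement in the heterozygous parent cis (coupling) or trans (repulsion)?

The two most frequent classes are R S (443) and r s (502); these are the parental (non-recombinant) types.
So the F1 carried R S on one chromosome and r s on the other — the recessive alleles are on the same chromosome (cis / coupling).

cis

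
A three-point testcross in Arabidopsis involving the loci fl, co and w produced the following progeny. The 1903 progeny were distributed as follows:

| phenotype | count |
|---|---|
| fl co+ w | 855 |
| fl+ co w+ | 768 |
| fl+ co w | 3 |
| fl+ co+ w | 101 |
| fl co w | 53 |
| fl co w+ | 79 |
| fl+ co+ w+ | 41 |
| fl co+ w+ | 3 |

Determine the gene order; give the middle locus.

The two most frequent reciprocal classes, fl co+ w and fl+ co w+, are the parental types, so the F1 was fl co+ w / fl+ co w+.
The two rarest classes, fl co+ w+ and fl+ co w, are the double crossovers. Comparing them with the parentals, only the w allele has switched, so w is the middle locus and the order is fl – w – co.

w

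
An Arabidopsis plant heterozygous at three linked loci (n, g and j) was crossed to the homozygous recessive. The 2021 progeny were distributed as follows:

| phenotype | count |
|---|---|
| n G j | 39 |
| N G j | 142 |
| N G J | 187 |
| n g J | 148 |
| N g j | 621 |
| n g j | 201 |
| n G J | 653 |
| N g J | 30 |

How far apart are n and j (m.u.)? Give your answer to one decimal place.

The two most frequent reciprocal classes, N g j and n G J, are the parental types, so the F1 was N g j / n G J.
The two rarest classes, N g J and n G j, are the double crossovers. Comparing them with the parentals, only the j allele has switched, so j is the middle locus and the order is n – j – g.
Crossovers in the n–j interval produce the single-crossover classes n g j and N G J (201 + 187 = 388) plus the double crossovers (69).
RF(n–j) = (388 + 69) / 2021 = 457/2021 = 0.2261 → 22.6 m.u.

22.6 m.u.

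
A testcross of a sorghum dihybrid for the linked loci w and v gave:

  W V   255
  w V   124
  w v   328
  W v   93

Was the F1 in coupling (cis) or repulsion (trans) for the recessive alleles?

The two most frequent classes are W V (255) and w v (328); these are the parental (non-recombinant) types.
So the F1 carried W V on one chromosome and w v on the other — the recessive alleles are on the same chromosome (cis / coupling).

cis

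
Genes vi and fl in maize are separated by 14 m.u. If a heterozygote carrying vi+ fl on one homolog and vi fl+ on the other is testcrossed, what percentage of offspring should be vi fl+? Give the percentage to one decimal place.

43.0%

A map distance of 14 m.u. corresponds to a recombination frequency of 0.140.
The F1 is vi+ fl / vi fl+, so vi fl+ is a parental gamete class with expected frequency (1 − r)/2 = 0.860/2 = 0.4300.
That is 0.4300 = 43.0% of the progeny.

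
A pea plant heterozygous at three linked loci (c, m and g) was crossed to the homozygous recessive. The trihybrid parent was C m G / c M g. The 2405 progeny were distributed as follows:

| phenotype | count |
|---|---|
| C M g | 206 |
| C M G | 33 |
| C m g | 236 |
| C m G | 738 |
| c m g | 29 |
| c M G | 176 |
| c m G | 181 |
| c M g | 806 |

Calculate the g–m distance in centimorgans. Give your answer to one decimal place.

The two rarest classes, C M G and c m g, are the double crossovers. Comparing them with the parentals, only the m allele has switched, so m is the middle locus and the order is g – m – c.
Crossovers in the g–m interval produce the single-crossover classes C m g and c M G (236 + 176 = 412) plus the double crossovers (62).
RF(g–m) = (412 + 62) / 2405 = 474/2405 = 0.1971 → 19.7 centimorgans.

19.7 centimorgans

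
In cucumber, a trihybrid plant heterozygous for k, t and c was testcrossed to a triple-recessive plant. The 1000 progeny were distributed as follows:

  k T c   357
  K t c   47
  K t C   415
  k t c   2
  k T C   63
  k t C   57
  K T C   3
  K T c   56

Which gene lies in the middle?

The two most frequent reciprocal classes, k T c and K t C, are the parental types, so the F1 was k T c / K t C.
The two rarest classes, k t c and K T C, are the double crossovers. Comparing them with the parentals, only the t allele has switched, so t is the middle locus and the order is c – t – k.

t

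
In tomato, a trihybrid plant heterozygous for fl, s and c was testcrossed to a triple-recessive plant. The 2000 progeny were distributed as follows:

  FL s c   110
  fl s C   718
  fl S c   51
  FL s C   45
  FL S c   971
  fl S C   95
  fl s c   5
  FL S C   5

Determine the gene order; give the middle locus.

The two most frequent reciprocal classes, FL S c and fl s C, are the parental types, so the F1 was FL S c / fl s C.
The two rarest classes, FL S C and fl s c, are the double crossovers. Comparing them with the parentals, only the c allele has switched, so c is the middle locus and the order is s – c – fl.

c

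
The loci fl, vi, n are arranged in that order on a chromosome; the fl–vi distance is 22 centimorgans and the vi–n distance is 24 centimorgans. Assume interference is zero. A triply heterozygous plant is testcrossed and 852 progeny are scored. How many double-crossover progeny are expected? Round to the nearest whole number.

45

Map distances give recombination frequencies of 0.220 and 0.240 for the two intervals.
With no interference, expected double-crossover frequency = 0.220 × 0.240 = 0.05280.
Expected number = 0.05280 × 852 = 44.99 ≈ 45.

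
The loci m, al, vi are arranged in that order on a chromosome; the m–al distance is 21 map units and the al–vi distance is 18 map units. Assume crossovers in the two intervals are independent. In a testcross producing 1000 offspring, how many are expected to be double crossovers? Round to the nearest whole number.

Map distances give recombination frequencies of 0.210 and 0.180 for the two intervals.
With no interference, expected double-crossover frequency = 0.210 × 0.180 = 0.03780.
Expected number = 0.03780 × 1000 = 37.80 ≈ 38.

38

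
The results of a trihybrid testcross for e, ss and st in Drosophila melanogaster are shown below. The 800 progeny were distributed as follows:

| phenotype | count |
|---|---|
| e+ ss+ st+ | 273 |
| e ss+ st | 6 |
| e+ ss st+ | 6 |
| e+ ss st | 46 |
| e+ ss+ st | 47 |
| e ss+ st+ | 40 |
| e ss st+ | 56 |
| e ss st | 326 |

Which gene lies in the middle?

ss

The two most frequent reciprocal classes, e+ ss+ st+ and e ss st, are the parental types, so the F1 was e+ ss+ st+ / e ss st.
The two rarest classes, e+ ss st+ and e ss+ st, are the double crossovers. Comparing them with the parentals, only the ss allele has switched, so ss is the middle locus and the order is st – ss – e.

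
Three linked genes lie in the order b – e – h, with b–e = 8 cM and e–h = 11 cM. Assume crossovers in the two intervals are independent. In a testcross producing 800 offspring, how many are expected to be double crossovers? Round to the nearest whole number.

7

Map distances give recombination frequencies of 0.080 and 0.110 for the two intervals.
With no interference, expected double-crossover frequency = 0.080 × 0.110 = 0.00880.
Expected number = 0.00880 × 800 = 7.04 ≈ 7.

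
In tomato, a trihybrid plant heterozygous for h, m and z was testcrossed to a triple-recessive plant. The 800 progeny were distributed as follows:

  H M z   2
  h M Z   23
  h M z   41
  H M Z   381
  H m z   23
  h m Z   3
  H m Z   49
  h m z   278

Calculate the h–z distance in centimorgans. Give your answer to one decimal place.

6.4 centimorgans

The two most frequent reciprocal classes, H M Z and h m z, are the parental types, so the F1 was H M Z / h m z.
The two rarest classes, H M z and h m Z, are the double crossovers. Comparing them with the parentals, only the z allele has switched, so z is the middle locus and the order is h – z – m.
Crossovers in the h–z interval produce the single-crossover classes h M Z and H m z (23 + 23 = 46) plus the double crossovers (5).
RF(h–z) = (46 + 5) / 800 = 51/800 = 0.0638 → 6.4 centimorgans.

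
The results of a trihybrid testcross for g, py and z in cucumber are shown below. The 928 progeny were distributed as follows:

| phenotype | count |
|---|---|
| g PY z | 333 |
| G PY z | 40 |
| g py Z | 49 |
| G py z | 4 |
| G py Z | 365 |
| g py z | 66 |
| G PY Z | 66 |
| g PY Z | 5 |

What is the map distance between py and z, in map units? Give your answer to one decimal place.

The two most frequent reciprocal classes, G py Z and g PY z, are the parental types, so the F1 was G py Z / g PY z.
The two rarest classes, G py z and g PY Z, are the double crossovers. Comparing them with the parentals, only the z allele has switched, so z is the middle locus and the order is py – z – g.
Crossovers in the py–z interval produce the single-crossover classes G PY Z and g py z (66 + 66 = 132) plus the double crossovers (9).
RF(py–z) = (132 + 9) / 928 = 141/928 = 0.1519 → 15.2 map units.

15.2 map units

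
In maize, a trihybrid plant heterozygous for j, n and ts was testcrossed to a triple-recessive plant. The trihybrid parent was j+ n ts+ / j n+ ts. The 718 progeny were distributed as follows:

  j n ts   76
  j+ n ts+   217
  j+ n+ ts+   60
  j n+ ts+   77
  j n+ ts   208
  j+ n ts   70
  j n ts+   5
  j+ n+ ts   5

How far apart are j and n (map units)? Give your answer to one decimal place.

20.3 map units

The two rarest classes, j n ts+ and j+ n+ ts, are the double crossovers. Comparing them with the parentals, only the j allele has switched, so j is the middle locus and the order is ts – j – n.
Crossovers in the j–n interval produce the single-crossover classes j+ n+ ts+ and j n ts (60 + 76 = 136) plus the double crossovers (10).
RF(j–n) = (136 + 10) / 718 = 146/718 = 0.2033 → 20.3 map units.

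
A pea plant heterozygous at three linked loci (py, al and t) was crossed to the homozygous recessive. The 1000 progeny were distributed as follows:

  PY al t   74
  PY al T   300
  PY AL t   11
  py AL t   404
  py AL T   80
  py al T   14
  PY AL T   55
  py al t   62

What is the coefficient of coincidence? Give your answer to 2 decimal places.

The two most frequent reciprocal classes, py AL t and PY al T, are the parental types, so the F1 was py AL t / PY al T.
The two rarest classes, PY AL t and py al T, are the double crossovers. Comparing them with the parentals, only the py allele has switched, so py is the middle locus and the order is al – py – t.
al–py: (117 + 25)/1000 = 0.1420; py–t: (154 + 25)/1000 = 0.1790.
Expected DCO frequency = 0.1420 × 0.1790 ≈ 0.02542; observed = 25/1000 ≈ 0.02500.
Coefficient of coincidence = 0.02500/0.02542 ≈ 0.98.

0.98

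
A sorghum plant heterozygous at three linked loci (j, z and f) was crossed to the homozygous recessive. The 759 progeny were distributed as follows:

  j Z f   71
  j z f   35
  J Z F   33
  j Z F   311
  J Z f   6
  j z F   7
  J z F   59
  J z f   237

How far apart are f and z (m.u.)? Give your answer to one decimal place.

18.8 m.u.

The two most frequent reciprocal classes, j Z F and J z f, are the parental types, so the F1 was j Z F / J z f.
The two rarest classes, j z F and J Z f, are the double crossovers. Comparing them with the parentals, only the z allele has switched, so z is the middle locus and the order is f – z – j.
Crossovers in the f–z interval produce the single-crossover classes j Z f and J z F (71 + 59 = 130) plus the double crossovers (13).
RF(f–z) = (130 + 13) / 759 = 143/759 = 0.1884 → 18.8 m.u.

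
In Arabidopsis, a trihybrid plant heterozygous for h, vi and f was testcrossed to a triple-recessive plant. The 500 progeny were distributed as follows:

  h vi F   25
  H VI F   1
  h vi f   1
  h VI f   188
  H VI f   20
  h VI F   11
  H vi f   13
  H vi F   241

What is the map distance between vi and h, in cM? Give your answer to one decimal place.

The two most frequent reciprocal classes, h VI f and H vi F, are the parental types, so the F1 was h VI f / H vi F.
The two rarest classes, h vi f and H VI F, are the double crossovers. Comparing them with the parentals, only the vi allele has switched, so vi is the middle locus and the order is h – vi – f.
Crossovers in the h–vi interval produce the single-crossover classes H VI f and h vi F (20 + 25 = 45) plus the double crossovers (2).
RF(h–vi) = (45 + 2) / 500 = 47/500 = 0.0940 → 9.4 cM.

9.4 cM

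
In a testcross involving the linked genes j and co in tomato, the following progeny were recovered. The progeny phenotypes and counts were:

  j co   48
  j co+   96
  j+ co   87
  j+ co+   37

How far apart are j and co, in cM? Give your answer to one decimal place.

The two most frequent classes, j+ co (87) and j co+ (96), are the parental types, so the F1 was j+ co / j co+.
The recombinant classes are j+ co+ and j co: 37 + 48 = 85.
Recombination frequency = 85/268 = 0.3172 ≈ 31.7%, i.e. 31.7 cM.

31.7 cM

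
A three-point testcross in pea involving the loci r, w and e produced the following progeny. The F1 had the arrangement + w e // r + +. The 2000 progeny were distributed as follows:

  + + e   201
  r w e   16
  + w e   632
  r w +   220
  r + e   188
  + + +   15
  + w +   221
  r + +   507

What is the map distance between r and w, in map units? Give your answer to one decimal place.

The two rarest classes, r w e and + + +, are the double crossovers. Comparing them with the parentals, only the r allele has switched, so r is the middle locus and the order is e – r – w.
Crossovers in the r–w interval produce the single-crossover classes + + e and r w + (201 + 220 = 421) plus the double crossovers (31).
RF(r–w) = (421 + 31) / 2000 = 452/2000 = 0.2260 → 22.6 map units.

22.6 map units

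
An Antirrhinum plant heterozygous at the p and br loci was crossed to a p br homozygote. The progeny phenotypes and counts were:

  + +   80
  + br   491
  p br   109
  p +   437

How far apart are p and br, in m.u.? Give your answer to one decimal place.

16.9 m.u.

The two most frequent classes, + br (491) and p + (437), are the parental types, so the F1 was + br / p +.
The recombinant classes are + + and p br: 80 + 109 = 189.
Recombination frequency = 189/1117 = 0.1692 ≈ 16.9%, i.e. 16.9 m.u.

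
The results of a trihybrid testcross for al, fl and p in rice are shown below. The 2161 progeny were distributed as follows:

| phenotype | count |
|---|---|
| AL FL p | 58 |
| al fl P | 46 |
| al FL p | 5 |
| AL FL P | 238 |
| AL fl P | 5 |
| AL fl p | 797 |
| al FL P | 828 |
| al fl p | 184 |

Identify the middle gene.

The two most frequent reciprocal classes, al FL P and AL fl p, are the parental types, so the F1 was al FL P / AL fl p.
The two rarest classes, al FL p and AL fl P, are the double crossovers. Comparing them with the parentals, only the p allele has switched, so p is the middle locus and the order is fl – p – al.

p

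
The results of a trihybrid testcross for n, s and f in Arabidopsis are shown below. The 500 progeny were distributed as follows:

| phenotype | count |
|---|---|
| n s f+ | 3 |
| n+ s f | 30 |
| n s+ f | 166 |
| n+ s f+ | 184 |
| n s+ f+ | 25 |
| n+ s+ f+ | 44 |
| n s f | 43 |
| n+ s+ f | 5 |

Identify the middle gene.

The two most frequent reciprocal classes, n+ s f+ and n s+ f, are the parental types, so the F1 was n+ s f+ / n s+ f.
The two rarest classes, n s f+ and n+ s+ f, are the double crossovers. Comparing them with the parentals, only the n allele has switched, so n is the middle locus and the order is s – n – f.

n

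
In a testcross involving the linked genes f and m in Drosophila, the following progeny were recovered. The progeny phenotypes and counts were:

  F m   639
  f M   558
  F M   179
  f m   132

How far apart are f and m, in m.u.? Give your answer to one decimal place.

20.6 m.u.

The two most frequent classes, F m (639) and f M (558), are the parental types, so the F1 was F m / f M.
The recombinant classes are F M and f m: 179 + 132 = 311.
Recombination frequency = 311/1508 = 0.2062 ≈ 20.6%, i.e. 20.6 m.u.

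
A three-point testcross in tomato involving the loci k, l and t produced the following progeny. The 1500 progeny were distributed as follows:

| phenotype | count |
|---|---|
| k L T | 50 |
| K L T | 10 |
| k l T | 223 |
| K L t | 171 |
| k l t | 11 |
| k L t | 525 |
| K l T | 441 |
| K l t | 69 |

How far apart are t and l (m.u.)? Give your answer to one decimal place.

9.3 m.u.

The two most frequent reciprocal classes, K l T and k L t, are the parental types, so the F1 was K l T / k L t.
The two rarest classes, K L T and k l t, are the double crossovers. Comparing them with the parentals, only the l allele has switched, so l is the middle locus and the order is k – l – t.
Crossovers in the l–t interval produce the single-crossover classes K l t and k L T (69 + 50 = 119) plus the double crossovers (21).
RF(l–t) = (119 + 21) / 1500 = 140/1500 = 0.0933 → 9.3 m.u.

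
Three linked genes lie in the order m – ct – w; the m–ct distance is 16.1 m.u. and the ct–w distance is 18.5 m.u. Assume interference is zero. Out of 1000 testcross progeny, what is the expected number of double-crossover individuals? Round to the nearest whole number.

Map distances give recombination frequencies of 0.161 and 0.185 for the two intervals.
With no interference, expected double-crossover frequency = 0.161 × 0.185 = 0.02978.
Expected number = 0.02978 × 1000 = 29.79 ≈ 30.

30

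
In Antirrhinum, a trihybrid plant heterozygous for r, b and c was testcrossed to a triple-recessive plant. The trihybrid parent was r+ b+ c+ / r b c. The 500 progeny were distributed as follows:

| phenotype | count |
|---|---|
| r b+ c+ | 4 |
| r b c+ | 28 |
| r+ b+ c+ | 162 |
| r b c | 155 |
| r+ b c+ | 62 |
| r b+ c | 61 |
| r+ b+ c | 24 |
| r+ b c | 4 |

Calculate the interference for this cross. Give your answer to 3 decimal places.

0.491

The two rarest classes, r b+ c+ and r+ b c, are the double crossovers. Comparing them with the parentals, only the r allele has switched, so r is the middle locus and the order is b – r – c.
b–r: (123 + 8)/500 = 0.2620; r–c: (52 + 8)/500 = 0.1200.
Expected DCO frequency = 0.2620 × 0.1200 ≈ 0.03144; observed = 8/500 ≈ 0.01600.
Coefficient of coincidence = 0.01600/0.03144 ≈ 0.509; interference = 1 − 0.509 = 0.491.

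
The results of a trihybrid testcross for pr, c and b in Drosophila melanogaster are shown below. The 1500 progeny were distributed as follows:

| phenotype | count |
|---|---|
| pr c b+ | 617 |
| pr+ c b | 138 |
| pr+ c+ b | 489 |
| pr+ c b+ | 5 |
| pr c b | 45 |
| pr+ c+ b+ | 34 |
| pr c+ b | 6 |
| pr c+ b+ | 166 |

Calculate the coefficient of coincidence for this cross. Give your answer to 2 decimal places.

The two most frequent reciprocal classes, pr c b+ and pr+ c+ b, are the parental types, so the F1 was pr c b+ / pr+ c+ b.
The two rarest classes, pr+ c b+ and pr c+ b, are the double crossovers. Comparing them with the parentals, only the pr allele has switched, so pr is the middle locus and the order is c – pr – b.
c–pr: (304 + 11)/1500 = 0.2100; pr–b: (79 + 11)/1500 = 0.0600.
Expected DCO frequency = 0.2100 × 0.0600 ≈ 0.01260; observed = 11/1500 ≈ 0.00733.
Coefficient of coincidence = 0.00733/0.01260 ≈ 0.58.

0.58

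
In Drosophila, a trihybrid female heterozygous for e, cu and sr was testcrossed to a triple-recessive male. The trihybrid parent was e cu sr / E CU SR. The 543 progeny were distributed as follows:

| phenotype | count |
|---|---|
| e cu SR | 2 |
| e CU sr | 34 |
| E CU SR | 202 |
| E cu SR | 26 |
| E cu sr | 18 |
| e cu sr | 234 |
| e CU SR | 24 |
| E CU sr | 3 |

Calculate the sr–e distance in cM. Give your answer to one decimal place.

The two rarest classes, e cu SR and E CU sr, are the double crossovers. Comparing them with the parentals, only the sr allele has switched, so sr is the middle locus and the order is e – sr – cu.
Crossovers in the e–sr interval produce the single-crossover classes E cu sr and e CU SR (18 + 24 = 42) plus the double crossovers (5).
RF(e–sr) = (42 + 5) / 543 = 47/543 = 0.0866 → 8.7 cM.

8.7 cM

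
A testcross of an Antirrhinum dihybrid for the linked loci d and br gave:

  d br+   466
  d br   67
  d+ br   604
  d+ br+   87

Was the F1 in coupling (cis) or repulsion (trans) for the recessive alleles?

The two most frequent classes are d+ br (604) and d br+ (466); these are the parental (non-recombinant) types.
So the F1 carried d+ br on one chromosome and d br+ on the other — the recessive alleles are on opposite chromosomes (trans / repulsion).

trans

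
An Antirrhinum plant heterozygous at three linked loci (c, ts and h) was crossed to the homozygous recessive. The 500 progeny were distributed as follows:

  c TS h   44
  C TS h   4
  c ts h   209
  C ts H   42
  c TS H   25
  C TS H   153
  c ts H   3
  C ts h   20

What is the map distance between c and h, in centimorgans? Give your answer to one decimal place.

The two most frequent reciprocal classes, c ts h and C TS H, are the parental types, so the F1 was c ts h / C TS H.
The two rarest classes, c ts H and C TS h, are the double crossovers. Comparing them with the parentals, only the h allele has switched, so h is the middle locus and the order is ts – h – c.
Crossovers in the h–c interval produce the single-crossover classes C ts h and c TS H (20 + 25 = 45) plus the double crossovers (7).
RF(h–c) = (45 + 7) / 500 = 52/500 = 0.1040 → 10.4 centimorgans.

10.4 centimorgans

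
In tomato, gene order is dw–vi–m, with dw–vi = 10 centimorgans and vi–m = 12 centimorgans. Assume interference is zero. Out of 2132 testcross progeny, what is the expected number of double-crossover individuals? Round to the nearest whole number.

26

Map distances give recombination frequencies of 0.100 and 0.120 for the two intervals.
With no interference, expected double-crossover frequency = 0.100 × 0.120 = 0.01200.
Expected number = 0.01200 × 2132 = 25.58 ≈ 26.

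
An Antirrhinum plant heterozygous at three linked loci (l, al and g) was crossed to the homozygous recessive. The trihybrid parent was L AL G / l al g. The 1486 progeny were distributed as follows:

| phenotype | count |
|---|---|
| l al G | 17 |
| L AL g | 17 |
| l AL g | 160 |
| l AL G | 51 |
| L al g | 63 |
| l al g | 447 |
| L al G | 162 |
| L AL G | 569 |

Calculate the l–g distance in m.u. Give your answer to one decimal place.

10.0 m.u.

The two rarest classes, L AL g and l al G, are the double crossovers. Comparing them with the parentals, only the g allele has switched, so g is the middle locus and the order is al – g – l.
Crossovers in the g–l interval produce the single-crossover classes l AL G and L al g (51 + 63 = 114) plus the double crossovers (34).
RF(g–l) = (114 + 34) / 1486 = 148/1486 = 0.0996 → 10.0 m.u.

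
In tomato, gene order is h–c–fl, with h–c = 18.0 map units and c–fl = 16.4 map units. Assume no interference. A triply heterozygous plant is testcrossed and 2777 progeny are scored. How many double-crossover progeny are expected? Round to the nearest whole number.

Map distances give recombination frequencies of 0.180 and 0.164 for the two intervals.
With no interference, expected double-crossover frequency = 0.180 × 0.164 = 0.02952.
Expected number = 0.02952 × 2777 = 81.98 ≈ 82.

82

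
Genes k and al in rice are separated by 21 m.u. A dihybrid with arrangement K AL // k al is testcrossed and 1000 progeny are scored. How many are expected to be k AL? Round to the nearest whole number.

A map distance of 21 m.u. corresponds to a recombination frequency of 0.210.
The F1 is K AL / k al, so k AL is a recombinant gamete class with expected frequency r/2 = 0.210/2 = 0.1050.
Expected number = 0.1050 × 1000 = 105.00 ≈ 105.

105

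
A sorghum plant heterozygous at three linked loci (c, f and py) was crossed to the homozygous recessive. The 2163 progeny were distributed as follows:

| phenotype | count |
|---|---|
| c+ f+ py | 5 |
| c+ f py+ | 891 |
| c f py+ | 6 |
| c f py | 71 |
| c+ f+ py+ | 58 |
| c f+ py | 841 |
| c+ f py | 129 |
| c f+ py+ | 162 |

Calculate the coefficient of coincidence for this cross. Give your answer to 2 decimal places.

0.56

The two most frequent reciprocal classes, c+ f py+ and c f+ py, are the parental types, so the F1 was c+ f py+ / c f+ py.
The two rarest classes, c f py+ and c+ f+ py, are the double crossovers. Comparing them with the parentals, only the c allele has switched, so c is the middle locus and the order is f – c – py.
f–c: (129 + 11)/2163 = 0.0647; c–py: (291 + 11)/2163 = 0.1396.
Expected DCO frequency = 0.0647 × 0.1396 ≈ 0.00903; observed = 11/2163 ≈ 0.00509.
Coefficient of coincidence = 0.00509/0.00903 ≈ 0.56.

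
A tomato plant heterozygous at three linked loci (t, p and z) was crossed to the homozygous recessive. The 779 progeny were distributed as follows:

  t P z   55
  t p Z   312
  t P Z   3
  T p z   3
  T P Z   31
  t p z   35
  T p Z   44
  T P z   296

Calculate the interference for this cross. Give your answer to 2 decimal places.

The two most frequent reciprocal classes, t p Z and T P z, are the parental types, so the F1 was t p Z / T P z.
The two rarest classes, t P Z and T p z, are the double crossovers. Comparing them with the parentals, only the p allele has switched, so p is the middle locus and the order is t – p – z.
t–p: (99 + 6)/779 = 0.1348; p–z: (66 + 6)/779 = 0.0924.
Expected DCO frequency = 0.1348 × 0.0924 ≈ 0.01246; observed = 6/779 ≈ 0.00770.
Coefficient of coincidence = 0.00770/0.01246 ≈ 0.62; interference = 1 − 0.62 = 0.38.

0.38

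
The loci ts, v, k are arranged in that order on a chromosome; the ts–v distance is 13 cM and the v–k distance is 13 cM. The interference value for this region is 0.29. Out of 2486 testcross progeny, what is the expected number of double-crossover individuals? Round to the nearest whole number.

30

Map distances give recombination frequencies of 0.130 and 0.130 for the two intervals.
With interference 0.29 (so coincidence = 0.71), expected double-crossover frequency = 0.130 × 0.130 × 0.71 = 0.01200.
Expected number = 0.01200 × 2486 = 29.83 ≈ 30.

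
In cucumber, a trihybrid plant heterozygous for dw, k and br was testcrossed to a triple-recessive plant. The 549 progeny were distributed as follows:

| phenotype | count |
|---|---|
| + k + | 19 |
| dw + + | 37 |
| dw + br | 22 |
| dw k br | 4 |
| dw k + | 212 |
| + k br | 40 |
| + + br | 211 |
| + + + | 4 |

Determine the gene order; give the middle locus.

The two most frequent reciprocal classes, dw k + and + + br, are the parental types, so the F1 was dw k + / + + br.
The two rarest classes, dw k br and + + +, are the double crossovers. Comparing them with the parentals, only the br allele has switched, so br is the middle locus and the order is dw – br – k.

br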